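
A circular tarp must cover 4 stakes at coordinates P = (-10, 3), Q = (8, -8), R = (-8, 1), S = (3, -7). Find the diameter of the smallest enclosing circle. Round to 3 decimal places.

21.095

A smallest enclosing disk is always determined by at most three of the input points on its boundary.
The farthest pair is P–Q with squared distance 445. The circle on this segment as diameter has centre (-1, -2.5) and r² = 445/4 = 111.25.
Check R: distance² to centre = 61.25 ≤ 111.25, so it lies inside.
All remaining points lie in this disk, and no smaller disk contains both endpoints, so this is the minimum enclosing circle.
Diameter = 2r = 2√(111.25) ≈ 21.095.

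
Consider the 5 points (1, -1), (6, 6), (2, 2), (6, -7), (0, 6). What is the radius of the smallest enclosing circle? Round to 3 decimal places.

7.159

The minimum enclosing circle of a finite set is fixed by two of the points (as a diameter) or three (as a circumcircle).
The farthest pair is (6, -7)–(0, 6) with squared distance 205. The circle on this segment as diameter has centre (3, -0.5) and r² = 205/4 = 51.25.
Check (1, -1): distance² to centre = 4.25 ≤ 51.25, so it lies inside.
All remaining points lie in this disk, and no smaller disk contains both endpoints, so this is the minimum enclosing circle.
r = √(51.25) ≈ 7.159.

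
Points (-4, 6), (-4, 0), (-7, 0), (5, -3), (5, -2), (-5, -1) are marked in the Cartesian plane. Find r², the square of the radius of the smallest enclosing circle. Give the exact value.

42.5

The minimum enclosing circle is determined by three boundary points: (-4, 6), (-7, 0), (5, -3).
Their circumcentre is (-0.5, 0.5) with r² = 42.5.
The farthest remaining point (5, -2) is at distance² 36.5 ≤ 42.5.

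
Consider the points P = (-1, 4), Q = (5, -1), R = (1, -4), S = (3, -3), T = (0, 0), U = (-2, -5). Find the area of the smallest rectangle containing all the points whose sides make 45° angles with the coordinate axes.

60.5

In coordinates u = x + y, v = x − y the rectangle is axis-aligned; the map (x,y)→(u,v) scales areas by 2.
u-values: 3, 4, -3, 0, 0, -7; range = 4 − (-7) = 11.
v-values: -5, 6, 5, 6, 0, 3; range = 6 − (-5) = 11.
Area = (11 × 11) / 2 = 60.5.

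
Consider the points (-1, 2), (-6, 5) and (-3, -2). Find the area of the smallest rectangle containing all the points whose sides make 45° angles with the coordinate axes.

In coordinates u = x + y, v = x − y the rectangle is axis-aligned; the map (x,y)→(u,v) scales areas by 2.
u-values: 1, -1, -5; range = 1 − (-5) = 6.
v-values: -3, -11, -1; range = -1 − (-11) = 10.
Area = (6 × 10) / 2 = 30.

30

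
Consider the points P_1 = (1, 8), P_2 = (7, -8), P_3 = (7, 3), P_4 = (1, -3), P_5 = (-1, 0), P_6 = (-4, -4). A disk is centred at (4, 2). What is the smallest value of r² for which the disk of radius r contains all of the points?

109

The required radius is the distance from (4, 2) to the farthest point.
Squared distances: 45, 109, 10, 34, 29, 100.
Maximum is 109, attained at P_2.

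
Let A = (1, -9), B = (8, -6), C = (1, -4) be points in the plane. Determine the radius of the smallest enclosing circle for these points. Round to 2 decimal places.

3.96

Side lengths²: AB² = 58, AC² = 25, BC² = 53.
Since AB² = 58 < 53 + 25 = 78, the triangle is acute, so the smallest enclosing circle is the circumcircle.
Circumcentre = (57/14, -6.5), r² = 1537/98.
r = √(1537/98) ≈ 3.96.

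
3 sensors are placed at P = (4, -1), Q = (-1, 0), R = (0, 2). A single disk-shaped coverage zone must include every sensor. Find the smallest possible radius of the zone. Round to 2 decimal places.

2.59

Side lengths²: PQ² = 26, PR² = 25, QR² = 5.
Since PQ² = 26 < 25 + 5 = 30, the triangle is acute, so the smallest enclosing circle is the circumcircle.
Circumcentre = (35/22, -1/22), r² = 1625/242.
r = √(1625/242) ≈ 2.59.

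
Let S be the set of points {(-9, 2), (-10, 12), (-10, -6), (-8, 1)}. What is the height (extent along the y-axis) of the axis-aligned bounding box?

18

max y = 12, min y = -6, so height = 18.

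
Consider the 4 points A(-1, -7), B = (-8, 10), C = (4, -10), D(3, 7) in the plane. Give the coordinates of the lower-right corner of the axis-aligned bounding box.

(4, -10)

x-range [-8, 4], y-range [-10, 10].
The lower-right corner is (4, -10).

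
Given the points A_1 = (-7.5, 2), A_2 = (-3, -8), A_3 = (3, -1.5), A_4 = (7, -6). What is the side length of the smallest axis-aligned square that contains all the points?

14.5

The bounding box has width 14.5 and height 10.
An axis-aligned square enclosing the set must have side ≥ max(width, height).
So the minimum side is max(14.5, 10) = 14.5.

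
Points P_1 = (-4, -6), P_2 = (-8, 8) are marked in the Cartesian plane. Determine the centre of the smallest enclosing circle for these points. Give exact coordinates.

The smallest circle enclosing two points has them as diameter endpoints.
Centre = midpoint = (-6, 1); r² = |P_1P_2|²/4 = 212/4 = 53.
Centre = (-6, 1).

(-6, 1)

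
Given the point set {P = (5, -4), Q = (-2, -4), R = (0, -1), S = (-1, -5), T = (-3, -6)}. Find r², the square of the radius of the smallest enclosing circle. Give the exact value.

The farthest pair is P–T with squared distance 68. The circle on this segment as diameter has centre (1, -5) and r² = 68/4 = 17.
Check Q: distance² to centre = 10 ≤ 17, so it lies inside.
All remaining points lie in this disk, and no smaller disk contains both endpoints, so this is the minimum enclosing circle.

17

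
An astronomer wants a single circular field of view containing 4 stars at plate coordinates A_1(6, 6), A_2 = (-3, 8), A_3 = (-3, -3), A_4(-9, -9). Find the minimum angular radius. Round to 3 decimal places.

10.607

A smallest enclosing disk is always determined by at most three of the input points on its boundary.
The farthest pair is A_1–A_4 with squared distance 450. The circle on this segment as diameter has centre (-1.5, -1.5) and r² = 450/4 = 112.5.
Check A_2: distance² to centre = 92.5 ≤ 112.5, so it lies inside.
All remaining points lie in this disk, and no smaller disk contains both endpoints, so this is the minimum enclosing circle.
r = √(112.5) ≈ 10.607.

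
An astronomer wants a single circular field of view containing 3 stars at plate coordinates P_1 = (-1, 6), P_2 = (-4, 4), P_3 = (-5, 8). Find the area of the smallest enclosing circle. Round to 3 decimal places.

17.712

Side lengths²: P_1P_2² = 13, P_1P_3² = 20, P_2P_3² = 17.
Since P_1P_3² = 20 < 17 + 13 = 30, the triangle is acute, so the smallest enclosing circle is the circumcircle.
Circumcentre = (-47/14, 44/7), r² = 1105/196.
Area = π·r² = π·1105/196 ≈ 17.712.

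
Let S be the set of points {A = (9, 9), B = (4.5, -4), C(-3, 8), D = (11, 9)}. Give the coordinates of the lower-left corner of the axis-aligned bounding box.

x-range [-3, 11], y-range [-4, 9].
The lower-left corner is (-3, -4).

(-3, -4)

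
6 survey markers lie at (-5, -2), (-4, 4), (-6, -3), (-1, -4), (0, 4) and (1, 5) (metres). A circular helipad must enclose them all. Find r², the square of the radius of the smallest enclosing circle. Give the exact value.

By Welzl's lemma the MEC is supported by two points (diametrically opposite) or three points (on a circumcircle).
The farthest pair is (-6, -3)–(1, 5) with squared distance 113. The circle on this segment as diameter has centre (-2.5, 1) and r² = 113/4 = 28.25.
Check (-5, -2): distance² to centre = 15.25 ≤ 28.25, so it lies inside.
All remaining points lie in this disk, and no smaller disk contains both endpoints, so this is the minimum enclosing circle.

28.25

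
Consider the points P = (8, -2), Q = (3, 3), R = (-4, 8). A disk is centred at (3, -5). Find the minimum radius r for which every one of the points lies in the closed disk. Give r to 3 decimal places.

The required radius is the distance from (3, -5) to the farthest point.
Squared distances: 34, 64, 218.
Maximum is 218, attained at R.
r = √218 ≈ 14.765.

14.765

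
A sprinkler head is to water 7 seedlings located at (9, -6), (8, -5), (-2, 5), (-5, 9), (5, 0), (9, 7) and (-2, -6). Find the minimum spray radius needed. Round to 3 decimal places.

By Welzl's lemma the MEC is supported by two points (diametrically opposite) or three points (on a circumcircle).
The farthest pair is (9, -6)–(-5, 9) with squared distance 421. The circle on this segment as diameter has centre (2, 1.5) and r² = 421/4 = 105.25.
Check (8, -5): distance² to centre = 78.25 ≤ 105.25, so it lies inside.
All remaining points lie in this disk, and no smaller disk contains both endpoints, so this is the minimum enclosing circle.
r = √(105.25) ≈ 10.259.

10.259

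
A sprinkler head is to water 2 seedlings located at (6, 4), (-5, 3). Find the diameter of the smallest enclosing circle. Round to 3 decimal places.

The smallest circle enclosing two points has them as diameter endpoints.
Centre = midpoint = (0.5, 3.5); r² = |(6, 4)−(-5, 3)|²/4 = 122/4 = 30.5.
Diameter = 2r = 2√(30.5) ≈ 11.045.

11.045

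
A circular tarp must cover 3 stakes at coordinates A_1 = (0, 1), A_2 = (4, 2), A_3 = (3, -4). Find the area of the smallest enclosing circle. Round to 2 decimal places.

Side lengths²: A_1A_2² = 17, A_1A_3² = 34, A_2A_3² = 37.
Since A_2A_3² = 37 < 34 + 17 = 51, the triangle is acute, so the smallest enclosing circle is the circumcircle.
Circumcentre = (119/46, -39/46), r² = 10693/1058.
Area = π·r² = π·10693/1058 ≈ 31.75.

31.75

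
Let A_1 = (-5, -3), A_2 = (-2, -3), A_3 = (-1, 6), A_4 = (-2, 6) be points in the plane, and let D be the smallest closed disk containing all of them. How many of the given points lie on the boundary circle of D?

The farthest pair is A_1–A_3 with squared distance 97. The circle on this segment as diameter has centre (-3, 1.5) and r² = 97/4 = 24.25.
Check A_2: distance² to centre = 21.25 ≤ 24.25, so it lies inside.
All remaining points lie in this disk, and no smaller disk contains both endpoints, so this is the minimum enclosing circle.
The points at distance exactly r from the centre are A_1, A_3 — 2 points.

2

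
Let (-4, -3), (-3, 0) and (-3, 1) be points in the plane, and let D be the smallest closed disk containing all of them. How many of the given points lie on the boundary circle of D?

2

Call the three points A, B, C in the order given.
Side lengths²: AB² = 10, AC² = 17, BC² = 1.
Since AC² = 17 ≥ 10 + 1 = 11, the angle opposite AC is not acute, so the smallest enclosing circle has AC as diameter.
Centre = midpoint of AC = (-3.5, -1), r² = 17/4 = 4.25.
The points at distance exactly r from the centre are (-4, -3), (-3, 1) — 2 points.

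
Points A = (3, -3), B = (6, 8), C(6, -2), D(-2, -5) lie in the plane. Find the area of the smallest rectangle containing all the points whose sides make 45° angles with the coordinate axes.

In coordinates u = x + y, v = x − y the rectangle is axis-aligned; the map (x,y)→(u,v) scales areas by 2.
u-values: 0, 14, 4, -7; range = 14 − (-7) = 21.
v-values: 6, -2, 8, 3; range = 8 − (-2) = 10.
Area = (21 × 10) / 2 = 105.

105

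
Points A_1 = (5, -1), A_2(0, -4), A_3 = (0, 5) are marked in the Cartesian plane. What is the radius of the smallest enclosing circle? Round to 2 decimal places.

Side lengths²: A_1A_2² = 34, A_1A_3² = 61, A_2A_3² = 81.
Since A_2A_3² = 81 < 61 + 34 = 95, the triangle is acute, so the smallest enclosing circle is the circumcircle.
Circumcentre = (0.7, 0.5), r² = 20.74.
r = √(20.74) ≈ 4.55.

4.55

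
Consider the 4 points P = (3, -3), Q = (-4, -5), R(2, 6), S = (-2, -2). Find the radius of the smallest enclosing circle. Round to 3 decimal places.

6.265

The farthest pair is Q–R with squared distance 157. The circle on this segment as diameter has centre (-1, 0.5) and r² = 157/4 = 39.25.
Check P: distance² to centre = 28.25 ≤ 39.25, so it lies inside.
All remaining points lie in this disk, and no smaller disk contains both endpoints, so this is the minimum enclosing circle.
r = √(39.25) ≈ 6.265.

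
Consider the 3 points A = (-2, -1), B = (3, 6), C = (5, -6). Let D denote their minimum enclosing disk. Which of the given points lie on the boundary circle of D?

A, B, C

Side lengths²: AB² = 74, AC² = 74, BC² = 148.
Since BC² = 148 ≥ 74 + 74 = 148, the angle opposite BC is not acute, so the smallest enclosing circle has BC as diameter.
Centre = midpoint of BC = (4, 0), r² = 148/4 = 37.
The points at distance exactly r from the centre are A, B, C — 3 points.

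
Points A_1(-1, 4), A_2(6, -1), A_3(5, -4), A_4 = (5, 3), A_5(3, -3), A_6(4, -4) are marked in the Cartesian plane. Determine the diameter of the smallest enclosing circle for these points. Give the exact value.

10

By Welzl's lemma the MEC is supported by two points (diametrically opposite) or three points (on a circumcircle).
The farthest pair is A_1–A_3 with squared distance 100. The circle on this segment as diameter has centre (2, 0) and r² = 100/4 = 25.
Check A_2: distance² to centre = 17 ≤ 25, so it lies inside.
All remaining points lie in this disk, and no smaller disk contains both endpoints, so this is the minimum enclosing circle.
Diameter = 2r = 2√25 = 10.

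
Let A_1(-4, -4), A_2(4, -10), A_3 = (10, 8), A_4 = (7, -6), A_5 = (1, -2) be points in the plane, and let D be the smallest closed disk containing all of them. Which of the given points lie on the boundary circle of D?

The minimum enclosing circle of a finite set is fixed by two of the points (as a diameter) or three (as a circumcircle).
The minimum enclosing circle is determined by three boundary points: A_1, A_2, A_3.
Their circumcentre is (5, -1/3) with r² = 850/9.
The farthest remaining point A_4 is at distance² 325/9 ≤ 850/9.
The points at distance exactly r from the centre are A_1, A_2, A_3 — 3 points.

A_1, A_2, A_3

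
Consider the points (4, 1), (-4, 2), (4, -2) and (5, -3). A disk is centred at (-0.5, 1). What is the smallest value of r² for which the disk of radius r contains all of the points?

The required radius is the distance from (-0.5, 1) to the farthest point.
Squared distances: 20.25, 13.25, 29.25, 46.25.
Maximum is 46.25, attained at (5, -3).

46.25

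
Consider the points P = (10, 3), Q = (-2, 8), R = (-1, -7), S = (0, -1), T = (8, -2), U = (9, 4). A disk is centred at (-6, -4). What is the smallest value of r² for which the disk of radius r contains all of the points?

The required radius is the distance from (-6, -4) to the farthest point.
Squared distances: 305, 160, 34, 45, 200, 289.
Maximum is 305, attained at P.

305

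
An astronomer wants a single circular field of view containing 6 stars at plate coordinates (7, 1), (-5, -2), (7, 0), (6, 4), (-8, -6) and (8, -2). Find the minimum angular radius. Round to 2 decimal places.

8.63

The minimum enclosing circle of a finite set is fixed by two of the points (as a diameter) or three (as a circumcircle).
The minimum enclosing circle is determined by three boundary points: (6, 4), (-8, -6), (8, -2).
Their circumcentre is (-8/13, -20/13) with r² = 12580/169.
The farthest remaining point (7, 1) is at distance² 10890/169 ≤ 12580/169.
r = √(12580/169) ≈ 8.63.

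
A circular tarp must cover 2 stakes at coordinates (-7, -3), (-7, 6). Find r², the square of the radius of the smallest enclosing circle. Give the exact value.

The smallest circle enclosing two points has them as diameter endpoints.
Centre = midpoint = (-7, 1.5); r² = |(-7, -3)−(-7, 6)|²/4 = 81/4 = 20.25.

20.25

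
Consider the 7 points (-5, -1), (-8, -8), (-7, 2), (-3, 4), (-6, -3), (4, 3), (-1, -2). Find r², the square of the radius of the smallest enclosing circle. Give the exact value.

The farthest pair is (-8, -8)–(4, 3) with squared distance 265. The circle on this segment as diameter has centre (-2, -2.5) and r² = 265/4 = 66.25.
Check (-5, -1): distance² to centre = 11.25 ≤ 66.25, so it lies inside.
All remaining points lie in this disk, and no smaller disk contains both endpoints, so this is the minimum enclosing circle.

66.25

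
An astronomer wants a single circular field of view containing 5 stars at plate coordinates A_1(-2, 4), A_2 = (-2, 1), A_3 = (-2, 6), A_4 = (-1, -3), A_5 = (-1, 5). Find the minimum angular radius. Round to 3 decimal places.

By Welzl's lemma the MEC is supported by two points (diametrically opposite) or three points (on a circumcircle).
The farthest pair is A_3–A_4 with squared distance 82. The circle on this segment as diameter has centre (-1.5, 1.5) and r² = 82/4 = 20.5.
Check A_1: distance² to centre = 6.5 ≤ 20.5, so it lies inside.
All remaining points lie in this disk, and no smaller disk contains both endpoints, so this is the minimum enclosing circle.
r = √(20.5) ≈ 4.528.

4.528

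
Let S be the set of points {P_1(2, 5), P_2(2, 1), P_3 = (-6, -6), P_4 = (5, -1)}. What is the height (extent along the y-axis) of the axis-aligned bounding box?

max y = 5, min y = -6, so height = 11.

11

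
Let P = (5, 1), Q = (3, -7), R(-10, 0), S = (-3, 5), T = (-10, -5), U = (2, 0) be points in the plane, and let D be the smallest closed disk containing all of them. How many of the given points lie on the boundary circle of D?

The farthest pair is P–T with squared distance 261. The circle on this segment as diameter has centre (-2.5, -2) and r² = 261/4 = 65.25.
Check Q: distance² to centre = 55.25 ≤ 65.25, so it lies inside.
All remaining points lie in this disk, and no smaller disk contains both endpoints, so this is the minimum enclosing circle.
The points at distance exactly r from the centre are P, T — 2 points.

2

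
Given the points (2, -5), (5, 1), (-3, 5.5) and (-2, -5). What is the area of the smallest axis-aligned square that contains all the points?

110.25

The bounding box has width 8 and height 10.5.
An axis-aligned square enclosing the set must have side ≥ max(width, height).
So the minimum side is max(8, 10.5) = 10.5.
Area = 10.5² = 110.25.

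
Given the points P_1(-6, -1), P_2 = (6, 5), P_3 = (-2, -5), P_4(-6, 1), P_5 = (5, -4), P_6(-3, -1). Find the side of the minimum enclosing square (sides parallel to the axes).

The bounding box has width 12 and height 10.
An axis-aligned square enclosing the set must have side ≥ max(width, height).
So the minimum side is max(12, 10) = 12.

12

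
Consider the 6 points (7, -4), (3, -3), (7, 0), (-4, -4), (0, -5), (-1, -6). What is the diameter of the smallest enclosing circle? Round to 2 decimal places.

11.70

By Welzl's lemma the MEC is supported by two points (diametrically opposite) or three points (on a circumcircle).
The farthest pair is (7, 0)–(-4, -4) with squared distance 137. The circle on this segment as diameter has centre (1.5, -2) and r² = 137/4 = 34.25.
Check (7, -4): distance² to centre = 34.25 ≤ 34.25, so it lies inside.
All remaining points lie in this disk, and no smaller disk contains both endpoints, so this is the minimum enclosing circle.
Diameter = 2r = 2√(34.25) ≈ 11.70.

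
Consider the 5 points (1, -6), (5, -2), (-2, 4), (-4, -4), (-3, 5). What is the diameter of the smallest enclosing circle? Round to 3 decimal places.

11.731

The minimum enclosing circle is determined by three boundary points: (1, -6), (5, -2), (-3, 5).
Their circumcentre is (-19/30, -11/30) with r² = 15481/450.
The farthest remaining point (-4, -4) is at distance² 11041/450 ≤ 15481/450.
Diameter = 2r = 2√(15481/450) ≈ 11.731.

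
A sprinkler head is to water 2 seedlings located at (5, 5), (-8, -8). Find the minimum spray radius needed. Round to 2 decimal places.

9.19

The smallest circle enclosing two points has them as diameter endpoints.
Centre = midpoint = (-1.5, -1.5); r² = |(5, 5)−(-8, -8)|²/4 = 338/4 = 84.5.
r = √(84.5) ≈ 9.19.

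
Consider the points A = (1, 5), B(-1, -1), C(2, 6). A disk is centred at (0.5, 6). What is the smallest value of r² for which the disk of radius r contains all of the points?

The required radius is the distance from (0.5, 6) to the farthest point.
Squared distances: 1.25, 51.25, 2.25.
Maximum is 51.25, attained at B.

51.25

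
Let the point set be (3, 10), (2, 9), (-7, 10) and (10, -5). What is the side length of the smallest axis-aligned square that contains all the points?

The bounding box has width 17 and height 15.
An axis-aligned square enclosing the set must have side ≥ max(width, height).
So the minimum side is max(17, 15) = 17.

17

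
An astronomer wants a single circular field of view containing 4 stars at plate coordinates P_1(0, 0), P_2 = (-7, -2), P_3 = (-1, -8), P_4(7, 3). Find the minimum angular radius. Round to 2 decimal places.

The minimum enclosing circle is determined by three boundary points: P_2, P_3, P_4.
Their circumcentre is (15/38, -23/38) with r² = 40885/722.
The farthest remaining point P_1 is at distance² 377/722 ≤ 40885/722.
r = √(40885/722) ≈ 7.53.

7.53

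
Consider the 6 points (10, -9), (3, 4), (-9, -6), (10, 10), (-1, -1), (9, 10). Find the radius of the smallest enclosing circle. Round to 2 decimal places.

A smallest enclosing disk is always determined by at most three of the input points on its boundary.
The minimum enclosing circle is determined by three boundary points: (10, -9), (-9, -6), (10, 10).
Their circumcentre is (67/38, 0.5) with r² = 114145/722.
The farthest remaining point (9, 10) is at distance² 102973/722 ≤ 114145/722.
r = √(114145/722) ≈ 12.57.

12.57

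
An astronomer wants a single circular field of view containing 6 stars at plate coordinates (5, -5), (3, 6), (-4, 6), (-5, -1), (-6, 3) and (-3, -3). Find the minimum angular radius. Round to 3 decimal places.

7.106

The farthest pair is (5, -5)–(-4, 6) with squared distance 202. The circle on this segment as diameter has centre (0.5, 0.5) and r² = 202/4 = 50.5.
Check (3, 6): distance² to centre = 36.5 ≤ 50.5, so it lies inside.
All remaining points lie in this disk, and no smaller disk contains both endpoints, so this is the minimum enclosing circle.
r = √(50.5) ≈ 7.106.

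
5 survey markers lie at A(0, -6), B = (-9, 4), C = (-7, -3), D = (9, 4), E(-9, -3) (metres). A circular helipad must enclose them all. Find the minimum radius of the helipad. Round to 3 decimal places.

The farthest pair is D–E with squared distance 373. The circle on this segment as diameter has centre (0, 0.5) and r² = 373/4 = 93.25.
Check A: distance² to centre = 42.25 ≤ 93.25, so it lies inside.
All remaining points lie in this disk, and no smaller disk contains both endpoints, so this is the minimum enclosing circle.
r = √(93.25) ≈ 9.657.

9.657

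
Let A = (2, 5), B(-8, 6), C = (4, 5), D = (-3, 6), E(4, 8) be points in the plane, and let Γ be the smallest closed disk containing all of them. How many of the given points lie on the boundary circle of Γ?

3

The minimum enclosing circle of a finite set is fixed by two of the points (as a diameter) or three (as a circumcircle).
The minimum enclosing circle is determined by three boundary points: B, C, E.
Their circumcentre is (-23/12, 6.5) with r² = 5365/144.
The farthest remaining point A is at distance² 2533/144 ≤ 5365/144.
The points at distance exactly r from the centre are B, C, E — 3 points.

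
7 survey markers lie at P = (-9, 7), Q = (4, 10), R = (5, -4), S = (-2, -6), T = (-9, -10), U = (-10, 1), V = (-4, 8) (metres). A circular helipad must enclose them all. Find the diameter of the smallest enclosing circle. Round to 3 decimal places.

23.854

By Welzl's lemma the MEC is supported by two points (diametrically opposite) or three points (on a circumcircle).
The farthest pair is Q–T with squared distance 569. The circle on this segment as diameter has centre (-2.5, 0) and r² = 569/4 = 142.25.
Check P: distance² to centre = 91.25 ≤ 142.25, so it lies inside.
All remaining points lie in this disk, and no smaller disk contains both endpoints, so this is the minimum enclosing circle.
Diameter = 2r = 2√(142.25) ≈ 23.854.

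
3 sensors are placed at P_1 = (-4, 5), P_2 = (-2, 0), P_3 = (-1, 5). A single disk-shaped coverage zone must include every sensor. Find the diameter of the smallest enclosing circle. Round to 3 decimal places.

5.492

Side lengths²: P_1P_2² = 29, P_1P_3² = 9, P_2P_3² = 26.
Since P_1P_2² = 29 < 26 + 9 = 35, the triangle is acute, so the smallest enclosing circle is the circumcircle.
Circumcentre = (-2.5, 2.7), r² = 7.54.
Diameter = 2r = 2√(7.54) ≈ 5.492.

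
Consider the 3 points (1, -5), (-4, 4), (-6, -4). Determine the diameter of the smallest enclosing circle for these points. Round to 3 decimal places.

Call the three points A, B, C in the order given.
Side lengths²: AB² = 106, AC² = 50, BC² = 68.
Since AB² = 106 < 68 + 50 = 118, the triangle is acute, so the smallest enclosing circle is the circumcircle.
Circumcentre = (-57/29, -22/29), r² = 22525/841.
Diameter = 2r = 2√(22525/841) ≈ 10.351.

10.351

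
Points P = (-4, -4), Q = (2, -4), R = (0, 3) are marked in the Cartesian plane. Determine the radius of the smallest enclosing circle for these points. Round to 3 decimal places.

Side lengths²: PQ² = 36, PR² = 65, QR² = 53.
Since PR² = 65 < 53 + 36 = 89, the triangle is acute, so the smallest enclosing circle is the circumcircle.
Circumcentre = (-1, -15/14), r² = 3445/196.
r = √(3445/196) ≈ 4.192.

4.192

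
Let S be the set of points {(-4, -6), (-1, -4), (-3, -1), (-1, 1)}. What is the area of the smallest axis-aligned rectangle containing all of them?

21

x ranges over [-4, -1], width 3.
y ranges over [-6, 1], height 7.
Area = 3 × 7 = 21.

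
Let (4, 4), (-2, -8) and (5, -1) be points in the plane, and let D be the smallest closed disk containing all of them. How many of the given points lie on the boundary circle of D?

2

Call the three points A, B, C in the order given.
Side lengths²: AB² = 180, AC² = 26, BC² = 98.
Since AB² = 180 ≥ 98 + 26 = 124, the angle opposite AB is not acute, so the smallest enclosing circle has AB as diameter.
Centre = midpoint of AB = (1, -2), r² = 180/4 = 45.
The points at distance exactly r from the centre are (4, 4), (-2, -8) — 2 points.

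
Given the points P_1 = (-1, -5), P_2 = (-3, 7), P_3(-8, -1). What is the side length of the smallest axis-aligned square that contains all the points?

12

The bounding box has width 7 and height 12.
An axis-aligned square enclosing the set must have side ≥ max(width, height).
So the minimum side is max(7, 12) = 12.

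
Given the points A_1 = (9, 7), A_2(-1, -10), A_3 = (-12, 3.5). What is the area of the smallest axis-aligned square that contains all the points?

441

The bounding box has width 21 and height 17.
An axis-aligned square enclosing the set must have side ≥ max(width, height).
So the minimum side is max(21, 17) = 21.
Area = 21² = 441.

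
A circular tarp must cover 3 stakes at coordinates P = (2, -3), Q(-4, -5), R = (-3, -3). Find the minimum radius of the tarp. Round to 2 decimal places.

Side lengths²: PQ² = 40, PR² = 25, QR² = 5.
Since PQ² = 40 ≥ 25 + 5 = 30, the angle opposite PQ is not acute, so the smallest enclosing circle has PQ as diameter.
Centre = midpoint of PQ = (-1, -4), r² = 40/4 = 10.
r = √10 ≈ 3.16.

3.16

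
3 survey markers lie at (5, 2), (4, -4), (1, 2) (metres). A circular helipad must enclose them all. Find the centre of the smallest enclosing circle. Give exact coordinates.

Call the three points A, B, C in the order given.
Side lengths²: AB² = 37, AC² = 16, BC² = 45.
Since BC² = 45 < 37 + 16 = 53, the triangle is acute, so the smallest enclosing circle is the circumcircle.
Circumcentre = (3, -0.75), r² = 11.5625.
Centre = (3, -0.75).

(3, -0.75)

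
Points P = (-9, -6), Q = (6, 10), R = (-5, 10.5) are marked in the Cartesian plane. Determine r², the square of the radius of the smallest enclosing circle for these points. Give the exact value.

120.25

Side lengths²: PQ² = 481, PR² = 288.25, QR² = 121.25.
Since PQ² = 481 ≥ 288.25 + 121.25 = 409.5, the angle opposite PQ is not acute, so the smallest enclosing circle has PQ as diameter.
Centre = midpoint of PQ = (-1.5, 2), r² = 481/4 = 120.25.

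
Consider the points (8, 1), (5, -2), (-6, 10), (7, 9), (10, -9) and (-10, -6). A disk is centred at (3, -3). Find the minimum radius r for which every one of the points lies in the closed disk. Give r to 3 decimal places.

The required radius is the distance from (3, -3) to the farthest point.
Squared distances: 41, 5, 250, 160, 85, 178.
Maximum is 250, attained at (-6, 10).
r = √250 ≈ 15.811.

15.811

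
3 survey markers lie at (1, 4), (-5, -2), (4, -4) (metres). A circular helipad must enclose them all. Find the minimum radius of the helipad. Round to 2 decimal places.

5.06

Call the three points A, B, C in the order given.
Side lengths²: AB² = 72, AC² = 73, BC² = 85.
Since BC² = 85 < 73 + 72 = 145, the triangle is acute, so the smallest enclosing circle is the circumcircle.
Circumcentre = (-1/22, -21/22), r² = 6205/242.
r = √(6205/242) ≈ 5.06.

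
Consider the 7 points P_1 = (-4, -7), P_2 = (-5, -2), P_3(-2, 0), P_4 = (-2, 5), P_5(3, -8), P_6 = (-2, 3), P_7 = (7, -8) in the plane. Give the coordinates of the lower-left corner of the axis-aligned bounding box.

(-5, -8)

x-range [-5, 7], y-range [-8, 5].
The lower-left corner is (-5, -8).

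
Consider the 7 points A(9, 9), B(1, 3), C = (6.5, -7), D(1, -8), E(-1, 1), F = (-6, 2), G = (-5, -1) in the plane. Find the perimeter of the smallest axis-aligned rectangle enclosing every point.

64

Width = max x − min x = 9 − (-6) = 15.
Height = max y − min y = 9 − (-8) = 17.
Perimeter = 2(15 + 17) = 64.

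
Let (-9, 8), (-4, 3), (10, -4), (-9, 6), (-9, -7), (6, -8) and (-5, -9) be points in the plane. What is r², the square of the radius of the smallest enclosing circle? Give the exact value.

The minimum enclosing circle is determined by three boundary points: (-9, 8), (10, -4), (-9, -7).
Their circumcentre is (-17/38, 0.5) with r² = 93425/722.
The farthest remaining point (6, -8) is at distance² 82177/722 ≤ 93425/722.

93425/722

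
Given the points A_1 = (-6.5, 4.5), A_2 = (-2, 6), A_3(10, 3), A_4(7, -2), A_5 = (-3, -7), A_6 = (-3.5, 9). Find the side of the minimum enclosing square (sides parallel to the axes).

The bounding box has width 16.5 and height 16.
An axis-aligned square enclosing the set must have side ≥ max(width, height).
So the minimum side is max(16.5, 16) = 16.5.

16.5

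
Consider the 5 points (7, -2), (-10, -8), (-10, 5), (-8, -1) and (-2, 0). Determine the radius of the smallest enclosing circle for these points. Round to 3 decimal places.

A smallest enclosing disk is always determined by at most three of the input points on its boundary.
The minimum enclosing circle is determined by three boundary points: (7, -2), (-10, -8), (-10, 5).
Their circumcentre is (-93/34, -1.5) with r² = 54925/578.
The farthest remaining point (-8, -1) is at distance² 16165/578 ≤ 54925/578.
r = √(54925/578) ≈ 9.748.

9.748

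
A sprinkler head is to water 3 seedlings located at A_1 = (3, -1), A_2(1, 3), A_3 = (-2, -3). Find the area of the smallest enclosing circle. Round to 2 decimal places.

35.59

Side lengths²: A_1A_2² = 20, A_1A_3² = 29, A_2A_3² = 45.
Since A_2A_3² = 45 < 29 + 20 = 49, the triangle is acute, so the smallest enclosing circle is the circumcircle.
Circumcentre = (-0.25, -0.125), r² = 11.328125.
Area = π·r² = π·11.328125 ≈ 35.59.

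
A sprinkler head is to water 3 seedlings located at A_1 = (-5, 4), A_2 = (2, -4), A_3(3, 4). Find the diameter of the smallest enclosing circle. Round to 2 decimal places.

Side lengths²: A_1A_2² = 113, A_1A_3² = 64, A_2A_3² = 65.
Since A_1A_2² = 113 < 65 + 64 = 129, the triangle is acute, so the smallest enclosing circle is the circumcircle.
Circumcentre = (-1, 0.4375), r² = 28.69140625.
Diameter = 2r = 2√(28.69140625) ≈ 10.71.

10.71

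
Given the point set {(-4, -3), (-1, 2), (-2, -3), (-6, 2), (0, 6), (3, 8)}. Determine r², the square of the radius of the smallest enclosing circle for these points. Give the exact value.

The farthest pair is (-4, -3)–(3, 8) with squared distance 170. The circle on this segment as diameter has centre (-0.5, 2.5) and r² = 170/4 = 42.5.
Check (-1, 2): distance² to centre = 0.5 ≤ 42.5, so it lies inside.
All remaining points lie in this disk, and no smaller disk contains both endpoints, so this is the minimum enclosing circle.

42.5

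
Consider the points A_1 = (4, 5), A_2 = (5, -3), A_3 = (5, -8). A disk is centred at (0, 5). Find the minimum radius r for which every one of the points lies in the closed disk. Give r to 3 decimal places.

The required radius is the distance from (0, 5) to the farthest point.
Squared distances: 16, 89, 194.
Maximum is 194, attained at A_3.
r = √194 ≈ 13.928.

13.928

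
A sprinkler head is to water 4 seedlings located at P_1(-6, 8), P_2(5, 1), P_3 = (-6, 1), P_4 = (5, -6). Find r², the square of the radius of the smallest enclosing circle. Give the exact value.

79.25

The farthest pair is P_1–P_4 with squared distance 317. The circle on this segment as diameter has centre (-0.5, 1) and r² = 317/4 = 79.25.
Check P_2: distance² to centre = 30.25 ≤ 79.25, so it lies inside.
All remaining points lie in this disk, and no smaller disk contains both endpoints, so this is the minimum enclosing circle.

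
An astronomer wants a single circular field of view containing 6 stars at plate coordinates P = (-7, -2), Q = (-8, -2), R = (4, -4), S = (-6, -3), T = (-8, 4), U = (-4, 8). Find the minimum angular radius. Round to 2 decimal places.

The minimum enclosing circle of a finite set is fixed by two of the points (as a diameter) or three (as a circumcircle).
The minimum enclosing circle is determined by three boundary points: Q, R, U.
Their circumcentre is (-1.3125, 1.125) with r² = 54.48828125.
The farthest remaining point T is at distance² 52.98828125 ≤ 54.48828125.
r = √(54.48828125) ≈ 7.38.

7.38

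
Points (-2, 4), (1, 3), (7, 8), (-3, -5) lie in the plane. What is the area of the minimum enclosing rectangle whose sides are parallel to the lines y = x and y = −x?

92

In coordinates u = x + y, v = x − y the rectangle is axis-aligned; the map (x,y)→(u,v) scales areas by 2.
u-values: 2, 4, 15, -8; range = 15 − (-8) = 23.
v-values: -6, -2, -1, 2; range = 2 − (-6) = 8.
Area = (23 × 8) / 2 = 92.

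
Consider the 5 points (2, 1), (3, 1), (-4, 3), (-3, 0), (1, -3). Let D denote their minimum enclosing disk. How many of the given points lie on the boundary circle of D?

3

A smallest enclosing disk is always determined by at most three of the input points on its boundary.
The minimum enclosing circle is determined by three boundary points: (3, 1), (-4, 3), (1, -3).
Their circumcentre is (-0.9375, 0.46875) with r² = 15.7861328125.
The farthest remaining point (2, 1) is at distance² 8.9111328125 ≤ 15.7861328125.
The points at distance exactly r from the centre are (3, 1), (-4, 3), (1, -3) — 3 points.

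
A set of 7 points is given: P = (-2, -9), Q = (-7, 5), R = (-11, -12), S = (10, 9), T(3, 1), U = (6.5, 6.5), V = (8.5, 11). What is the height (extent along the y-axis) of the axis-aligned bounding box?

max y = 11, min y = -12, so height = 23.

23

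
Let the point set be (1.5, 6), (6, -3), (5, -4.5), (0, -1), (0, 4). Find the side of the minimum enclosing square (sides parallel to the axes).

10.5

The bounding box has width 6 and height 10.5.
An axis-aligned square enclosing the set must have side ≥ max(width, height).
So the minimum side is max(6, 10.5) = 10.5.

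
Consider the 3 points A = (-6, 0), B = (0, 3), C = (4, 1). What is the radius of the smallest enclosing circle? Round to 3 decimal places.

5.025

Side lengths²: AB² = 45, AC² = 101, BC² = 20.
Since AC² = 101 ≥ 45 + 20 = 65, the angle opposite AC is not acute, so the smallest enclosing circle has AC as diameter.
Centre = midpoint of AC = (-1, 0.5), r² = 101/4 = 25.25.
r = √(25.25) ≈ 5.025.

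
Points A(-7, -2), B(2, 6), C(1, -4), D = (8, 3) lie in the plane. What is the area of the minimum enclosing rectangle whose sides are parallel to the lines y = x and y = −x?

In coordinates u = x + y, v = x − y the rectangle is axis-aligned; the map (x,y)→(u,v) scales areas by 2.
u-values: -9, 8, -3, 11; range = 11 − (-9) = 20.
v-values: -5, -4, 5, 5; range = 5 − (-5) = 10.
Area = (20 × 10) / 2 = 100.

100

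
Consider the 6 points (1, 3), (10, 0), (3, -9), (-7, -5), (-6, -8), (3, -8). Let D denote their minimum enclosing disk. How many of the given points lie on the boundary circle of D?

3

By Welzl's lemma the MEC is supported by two points (diametrically opposite) or three points (on a circumcircle).
The minimum enclosing circle is determined by three boundary points: (10, 0), (-7, -5), (-6, -8).
Their circumcentre is (13/7, -26/7) with r² = 3925/49.
The farthest remaining point (1, 3) is at distance² 2245/49 ≤ 3925/49.
The points at distance exactly r from the centre are (10, 0), (-7, -5), (-6, -8) — 3 points.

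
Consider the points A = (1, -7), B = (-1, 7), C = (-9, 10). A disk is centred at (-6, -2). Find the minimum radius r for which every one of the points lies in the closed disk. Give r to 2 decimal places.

The required radius is the distance from (-6, -2) to the farthest point.
Squared distances: 74, 106, 153.
Maximum is 153, attained at C.
r = √153 ≈ 12.37.

12.37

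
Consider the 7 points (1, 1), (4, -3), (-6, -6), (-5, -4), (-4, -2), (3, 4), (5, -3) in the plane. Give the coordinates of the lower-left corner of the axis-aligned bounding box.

(-6, -6)

x-range [-6, 5], y-range [-6, 4].
The lower-left corner is (-6, -6).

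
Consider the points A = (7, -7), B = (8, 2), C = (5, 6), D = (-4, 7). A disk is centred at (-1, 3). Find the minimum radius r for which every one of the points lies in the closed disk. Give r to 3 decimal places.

12.806

The required radius is the distance from (-1, 3) to the farthest point.
Squared distances: 164, 82, 45, 25.
Maximum is 164, attained at A.
r = √164 ≈ 12.806.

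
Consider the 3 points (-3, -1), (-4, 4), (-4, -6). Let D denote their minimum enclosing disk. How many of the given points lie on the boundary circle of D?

2

Call the three points A, B, C in the order given.
Side lengths²: AB² = 26, AC² = 26, BC² = 100.
Since BC² = 100 ≥ 26 + 26 = 52, the angle opposite BC is not acute, so the smallest enclosing circle has BC as diameter.
Centre = midpoint of BC = (-4, -1), r² = 100/4 = 25.
The points at distance exactly r from the centre are (-4, 4), (-4, -6) — 2 points.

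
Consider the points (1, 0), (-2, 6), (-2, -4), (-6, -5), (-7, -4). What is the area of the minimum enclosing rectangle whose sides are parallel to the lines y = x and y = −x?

75

In coordinates u = x + y, v = x − y the rectangle is axis-aligned; the map (x,y)→(u,v) scales areas by 2.
u-values: 1, 4, -6, -11, -11; range = 4 − (-11) = 15.
v-values: 1, -8, 2, -1, -3; range = 2 − (-8) = 10.
Area = (15 × 10) / 2 = 75.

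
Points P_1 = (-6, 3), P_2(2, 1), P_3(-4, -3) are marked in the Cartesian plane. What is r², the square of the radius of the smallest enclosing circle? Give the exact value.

Side lengths²: P_1P_2² = 68, P_1P_3² = 40, P_2P_3² = 52.
Since P_1P_2² = 68 < 52 + 40 = 92, the triangle is acute, so the smallest enclosing circle is the circumcircle.
Circumcentre = (-25/11, 10/11), r² = 2210/121.

2210/121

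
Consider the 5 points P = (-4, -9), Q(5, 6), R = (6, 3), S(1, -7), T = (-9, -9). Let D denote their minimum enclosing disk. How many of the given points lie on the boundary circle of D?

2

The minimum enclosing circle of a finite set is fixed by two of the points (as a diameter) or three (as a circumcircle).
The farthest pair is Q–T with squared distance 421. The circle on this segment as diameter has centre (-2, -1.5) and r² = 421/4 = 105.25.
Check P: distance² to centre = 60.25 ≤ 105.25, so it lies inside.
All remaining points lie in this disk, and no smaller disk contains both endpoints, so this is the minimum enclosing circle.
The points at distance exactly r from the centre are Q, T — 2 points.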